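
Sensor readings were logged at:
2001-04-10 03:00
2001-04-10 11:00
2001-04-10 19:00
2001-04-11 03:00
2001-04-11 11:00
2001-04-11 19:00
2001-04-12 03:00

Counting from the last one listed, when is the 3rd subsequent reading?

2001-04-13 03:00

The interval is a steady 8 hours (8, 8, 8, 8, 8, 8).
2001-04-12 03:00 + 8 h = 2001-04-12 11:00.
2001-04-12 11:00 + 8 h = 2001-04-12 19:00.
2001-04-12 19:00 + 8 h = 2001-04-13 03:00.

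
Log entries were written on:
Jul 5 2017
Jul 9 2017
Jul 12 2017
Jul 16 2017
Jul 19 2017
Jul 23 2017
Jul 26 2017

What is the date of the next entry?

Jul 30 2017

Gaps: 4, 3, 4, 3, 4, 3 days — not constant, but cyclic with period 2.
The events fall on every Wednesday and Sunday.
Next Sunday: Jul 30 2017.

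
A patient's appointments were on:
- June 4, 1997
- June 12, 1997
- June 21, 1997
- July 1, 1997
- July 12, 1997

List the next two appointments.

Gaps: 8, 9, 10, 11 days — each gap is 1 larger than the previous one.
Next gap: 12 days. July 12, 1997 + 12 days = July 24, 1997.
Next gap: 13 days. July 24, 1997 + 13 days = August 6, 1997.

July 24, 1997; August 6, 1997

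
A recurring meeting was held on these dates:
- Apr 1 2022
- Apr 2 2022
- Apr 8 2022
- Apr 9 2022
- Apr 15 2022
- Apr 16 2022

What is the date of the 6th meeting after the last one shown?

May 7 2022

Every event lands on a Friday or Saturday (gaps cycle 1, 6, 1, 6, 1).
So the schedule is: every Friday and Saturday.
Next Friday: Apr 22 2022.
Next Saturday: Apr 23 2022.
The following Friday is Apr 29 2022.
Next Saturday: Apr 30 2022.
The following Friday is May 6 2022.
The following Saturday is May 7 2022.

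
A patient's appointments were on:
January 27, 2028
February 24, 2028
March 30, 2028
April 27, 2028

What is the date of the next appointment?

These are Thursdays with 28, 35, 28-day gaps.
Each is the final Thursday of its month — March 30, 2028 is past the 28th, so '4th Thursday' doesn't fit.
Last Thursday of May 2028: May 25, 2028.

May 25, 2028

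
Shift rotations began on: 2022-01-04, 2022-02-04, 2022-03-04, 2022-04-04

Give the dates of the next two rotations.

2022-05-04, 2022-06-04

The day-of-month is always 4 (31, 28, 31 days between events).
So this recurs on the 4th of each month.
Next: May 2022 → 2022-05-04.
Next: June 2022 → 2022-06-04.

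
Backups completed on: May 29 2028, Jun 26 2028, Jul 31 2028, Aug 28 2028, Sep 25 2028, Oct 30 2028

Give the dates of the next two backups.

All Mondays; the gaps (28, 35, 28, 28, 35) vary with month length.
This is the last Monday of each month.
November 2028 ends with Monday Nov 27 2028.
December 2028 ends with Monday Dec 25 2028.

Nov 27 2028, Dec 25 2028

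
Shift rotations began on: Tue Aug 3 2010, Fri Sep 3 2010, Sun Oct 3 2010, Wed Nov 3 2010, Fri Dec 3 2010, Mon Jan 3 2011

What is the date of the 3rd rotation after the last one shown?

Sun Apr 3 2011

The day-of-month is always 3 (31, 30, 31, 30, 31 days between events).
So this recurs on the 3rd of each month.
Next: February 2011 → Thu Feb 3 2011.
March 2011: Thu Mar 3 2011.
April 2011: Sun Apr 3 2011.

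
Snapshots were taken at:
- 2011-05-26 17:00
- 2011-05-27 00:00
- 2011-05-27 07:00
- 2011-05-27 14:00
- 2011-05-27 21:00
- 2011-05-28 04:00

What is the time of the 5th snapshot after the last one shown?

2011-05-29 15:00

Gaps: 7, 7, 7, 7, 7 hours — each event is 7 hours after the previous one.
2011-05-28 04:00 + 7 h = 2011-05-28 11:00.
2011-05-28 11:00 + 7 h = 2011-05-28 18:00.
2011-05-28 18:00 + 7 h = 2011-05-29 01:00.
2011-05-29 01:00 + 7 h = 2011-05-29 08:00.
2011-05-29 08:00 + 7 h = 2011-05-29 15:00.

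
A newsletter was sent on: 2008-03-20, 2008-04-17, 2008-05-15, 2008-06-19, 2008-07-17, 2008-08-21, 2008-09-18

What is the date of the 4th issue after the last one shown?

These are Thursdays at 28- or 35-day spacing (28, 28, 35, 28, 35, 28).
The pattern: 3rd Thursday of the month.
3rd Thursday of October 2008: 2008-10-16.
3rd Thursday of November 2008: 2008-11-20.
3rd Thursday of December 2008: 2008-12-18.
3rd Thursday of January 2009: 2009-01-15.

2009-01-15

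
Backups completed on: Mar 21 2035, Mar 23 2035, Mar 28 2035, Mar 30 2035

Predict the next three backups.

Apr 4 2035, Apr 6 2035, Apr 11 2035

Every event lands on a Wednesday or Friday (gaps cycle 2, 5, 2).
So the schedule is: every Wednesday and Friday.
The following Wednesday is Apr 4 2035.
Next Friday: Apr 6 2035.
Next Wednesday: Apr 11 2035.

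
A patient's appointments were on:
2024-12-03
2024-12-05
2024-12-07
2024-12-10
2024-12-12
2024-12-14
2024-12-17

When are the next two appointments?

The gap pattern 2, 2, 3, 2, 2, 3 repeats every 3 events.
These are the Tuesdays, Thursdays and Saturdays of each week.
The following Thursday is 2024-12-19.
Next Saturday: 2024-12-21.

2024-12-19, 2024-12-21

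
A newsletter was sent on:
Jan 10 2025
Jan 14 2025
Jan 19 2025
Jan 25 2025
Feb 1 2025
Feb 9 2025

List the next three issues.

Intervals are 4, 5, 6, 7, 8 days — an arithmetic progression with common difference 1.
Next gap: 9 days. Feb 9 2025 + 9 days = Feb 18 2025.
Next gap: 10 days. Feb 18 2025 + 10 days = Feb 28 2025.
Next gap: 11 days. Feb 28 2025 + 11 days = Mar 11 2025.

Feb 18 2025, Feb 28 2025, Mar 11 2025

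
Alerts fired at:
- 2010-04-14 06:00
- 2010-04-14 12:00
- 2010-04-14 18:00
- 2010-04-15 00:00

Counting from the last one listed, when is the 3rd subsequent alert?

2010-04-15 18:00

Spacing: 6, 6, 6 h — constant 6 h.
2010-04-15 00:00 + 6 h = 2010-04-15 06:00.
2010-04-15 06:00 + 6 h = 2010-04-15 12:00.
2010-04-15 12:00 + 6 h = 2010-04-15 18:00.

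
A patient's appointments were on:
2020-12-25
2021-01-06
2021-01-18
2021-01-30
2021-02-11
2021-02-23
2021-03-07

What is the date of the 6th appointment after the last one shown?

2021-05-18

The spacing is 12, 12, 12, 12, 12, 12 days — always 12 days.
2021-03-07 + 12 days = 2021-03-19.
2021-03-19 + 12 days = 2021-03-31.
2021-03-31 + 12 days = 2021-04-12.
2021-04-12 + 12 days = 2021-04-24.
2021-04-24 + 12 days = 2021-05-06.
2021-05-06 + 12 days = 2021-05-18.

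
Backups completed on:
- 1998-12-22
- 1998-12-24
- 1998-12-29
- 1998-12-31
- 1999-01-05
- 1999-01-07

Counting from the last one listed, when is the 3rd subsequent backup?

Gaps: 2, 5, 2, 5, 2 days — not constant, but cyclic with period 2.
The events fall on every Tuesday and Thursday.
The following Tuesday is 1999-01-12.
Next Thursday: 1999-01-14.
Next Tuesday: 1999-01-19.

1999-01-19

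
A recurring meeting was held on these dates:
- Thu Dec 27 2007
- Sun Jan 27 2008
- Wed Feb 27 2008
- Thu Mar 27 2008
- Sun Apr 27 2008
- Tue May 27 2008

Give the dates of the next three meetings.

The day-of-month is always 27 (31, 31, 29, 31, 30 days between events).
So this recurs on the 27th of each month.
Next: June 2008 → Fri Jun 27 2008.
July 2008: Sun Jul 27 2008.
Next: August 2008 → Wed Aug 27 2008.

Fri Jun 27 2008, Sun Jul 27 2008, Wed Aug 27 2008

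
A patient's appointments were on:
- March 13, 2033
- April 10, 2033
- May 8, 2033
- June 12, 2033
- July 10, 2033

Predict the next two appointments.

All dates are Sundays, 28, 28, 35, 28 days apart.
Specifically, the 2nd Sunday of each month.
2nd Sunday of August 2033: August 14, 2033.
2nd Sunday of September 2033: September 11, 2033.

August 14, 2033; September 11, 2033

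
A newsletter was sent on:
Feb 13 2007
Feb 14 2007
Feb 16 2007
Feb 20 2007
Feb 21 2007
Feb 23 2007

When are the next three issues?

Feb 27 2007, Feb 28 2007, Mar 2 2007

Gaps: 1, 2, 4, 1, 2 days — not constant, but cyclic with period 3.
The events fall on every Tuesday, Wednesday and Friday.
Next Tuesday: Feb 27 2007.
Next Wednesday: Feb 28 2007.
Next Friday: Mar 2 2007.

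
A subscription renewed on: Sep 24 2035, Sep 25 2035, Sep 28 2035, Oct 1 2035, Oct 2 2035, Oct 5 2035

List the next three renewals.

Oct 8 2035, Oct 9 2035, Oct 12 2035

Gaps: 1, 3, 3, 1, 3 days — not constant, but cyclic with period 3.
The events fall on every Monday, Tuesday and Friday.
The following Monday is Oct 8 2035.
The following Tuesday is Oct 9 2035.
Next Friday: Oct 12 2035.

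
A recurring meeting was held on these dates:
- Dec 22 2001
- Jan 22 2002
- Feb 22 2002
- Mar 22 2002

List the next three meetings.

The day-of-month is always 22 (31, 31, 28 days between events).
So this recurs on the 22nd of each month.
Next: April 2002 → Apr 22 2002.
Next: May 2002 → May 22 2002.
June 2002: Jun 22 2002.

Apr 22 2002, May 22 2002, Jun 22 2002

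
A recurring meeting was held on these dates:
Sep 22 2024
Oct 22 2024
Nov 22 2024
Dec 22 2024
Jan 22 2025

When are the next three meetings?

Gaps: 30, 31, 30, 31 days — not constant. Every event is on the 22nd of the month.
Pattern: the 22nd of each month.
February 2025: Feb 22 2025.
March 2025: Mar 22 2025.
Next: April 2025 → Apr 22 2025.

Feb 22 2025, Mar 22 2025, Apr 22 2025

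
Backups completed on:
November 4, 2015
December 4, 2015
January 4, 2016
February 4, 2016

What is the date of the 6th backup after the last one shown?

The day-of-month is always 4 (30, 31, 31 days between events).
So this recurs on the 4th of each month.
March 2016: March 4, 2016.
April 2016: April 4, 2016.
Next: May 2016 → May 4, 2016.
Next: June 2016 → June 4, 2016.
July 2016: July 4, 2016.
August 2016: August 4, 2016.

August 4, 2016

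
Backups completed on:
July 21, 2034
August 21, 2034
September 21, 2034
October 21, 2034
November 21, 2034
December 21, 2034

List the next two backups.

January 21, 2035; February 21, 2035

Each date is the 21st; the gaps (31, 31, 30, 31, 30) track the month lengths.
The rule is the 21st of each month.
January 2035: January 21, 2035.
February 2035: February 21, 2035.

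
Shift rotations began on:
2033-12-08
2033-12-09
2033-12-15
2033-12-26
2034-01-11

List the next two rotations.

2034-02-01, 2034-02-27

Gaps: 1, 6, 11, 16 days — each gap is 5 larger than the previous one.
Next gap: 21 days. 2034-01-11 + 21 days = 2034-02-01.
Next gap: 26 days. 2034-02-01 + 26 days = 2034-02-27.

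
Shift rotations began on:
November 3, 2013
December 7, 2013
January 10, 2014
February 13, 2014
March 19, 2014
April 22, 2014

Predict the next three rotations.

Every event comes 34 days after the last (34, 34, 34, 34, 34).
April 22, 2014 + 34 days = May 26, 2014.
May 26, 2014 + 34 days = June 29, 2014.
June 29, 2014 + 34 days = August 2, 2014.

May 26, 2014; June 29, 2014; August 2, 2014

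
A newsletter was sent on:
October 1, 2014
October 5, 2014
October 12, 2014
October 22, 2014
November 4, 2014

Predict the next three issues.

Intervals are 4, 7, 10, 13 days — an arithmetic progression with common difference 3.
Next gap: 16 days. November 4, 2014 + 16 days = November 20, 2014.
Next gap: 19 days. November 20, 2014 + 19 days = December 9, 2014.
Next gap: 22 days. December 9, 2014 + 22 days = December 31, 2014.

November 20, 2014; December 9, 2014; December 31, 2014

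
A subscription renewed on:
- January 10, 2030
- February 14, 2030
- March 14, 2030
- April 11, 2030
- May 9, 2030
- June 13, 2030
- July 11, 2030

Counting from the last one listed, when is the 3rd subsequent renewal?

October 10, 2030

All dates are Thursdays, 35, 28, 28, 28, 35, 28 days apart.
Specifically, the 2nd Thursday of each month.
August 2030 — 2nd Thursday is August 8, 2030.
September 2030 — 2nd Thursday is September 12, 2030.
2nd Thursday of October 2030: October 10, 2030.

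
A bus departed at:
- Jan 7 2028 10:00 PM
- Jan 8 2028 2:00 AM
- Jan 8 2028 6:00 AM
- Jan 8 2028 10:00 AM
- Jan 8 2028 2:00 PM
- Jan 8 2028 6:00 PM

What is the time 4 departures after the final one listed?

Jan 9 2028 10:00 AM

Gaps: 4, 4, 4, 4, 4 hours — each event is 4 hours after the previous one.
Jan 8 2028 6:00 PM + 4 h = Jan 8 2028 10:00 PM.
Jan 8 2028 10:00 PM + 4 h = Jan 9 2028 2:00 AM.
Jan 9 2028 2:00 AM + 4 h = Jan 9 2028 6:00 AM.
Jan 9 2028 6:00 AM + 4 h = Jan 9 2028 10:00 AM.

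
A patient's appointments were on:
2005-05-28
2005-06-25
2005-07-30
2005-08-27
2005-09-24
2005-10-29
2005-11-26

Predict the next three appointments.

2005-12-31, 2006-01-28, 2006-02-25

Every date is a Saturday; gaps 28, 35, 28, 28, 35, 28 days.
Each is the last Saturday of its month (at least one falls on the 29th or later, ruling out '4th Saturday').
December 2005 ends with Saturday 2005-12-31.
Last Saturday of January 2006: 2006-01-28.
Last Saturday of February 2006: 2006-02-25.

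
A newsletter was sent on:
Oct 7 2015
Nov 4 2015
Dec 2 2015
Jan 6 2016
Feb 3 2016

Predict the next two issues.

All dates are Wednesdays, 28, 28, 35, 28 days apart.
Specifically, the 1st Wednesday of each month.
March 2016 — 1st Wednesday is Mar 2 2016.
April 2016 — 1st Wednesday is Apr 6 2016.

Mar 2 2016, Apr 6 2016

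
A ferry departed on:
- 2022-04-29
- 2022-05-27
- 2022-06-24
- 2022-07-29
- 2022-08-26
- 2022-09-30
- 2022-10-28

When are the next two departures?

All Fridays; the gaps (28, 28, 35, 28, 35, 28) vary with month length.
This is the last Friday of each month.
November 2022 ends with Friday 2022-11-25.
December 2022 ends with Friday 2022-12-30.

2022-11-25, 2022-12-30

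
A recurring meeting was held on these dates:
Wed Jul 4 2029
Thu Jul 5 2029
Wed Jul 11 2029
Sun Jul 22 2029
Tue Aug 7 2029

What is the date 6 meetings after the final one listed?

Sun Feb 24 2030

Gaps: 1, 6, 11, 16 days — each gap is 5 larger than the previous one.
Next gap: 21 days. Tue Aug 7 2029 + 21 days = Tue Aug 28 2029.
Next gap: 26 days. Tue Aug 28 2029 + 26 days = Sun Sep 23 2029.
Next gap: 31 days. Sun Sep 23 2029 + 31 days = Wed Oct 24 2029.
Next gap: 36 days. Wed Oct 24 2029 + 36 days = Thu Nov 29 2029.
Next gap: 41 days. Thu Nov 29 2029 + 41 days = Wed Jan 9 2030.
Next gap: 46 days. Wed Jan 9 2030 + 46 days = Sun Feb 24 2030.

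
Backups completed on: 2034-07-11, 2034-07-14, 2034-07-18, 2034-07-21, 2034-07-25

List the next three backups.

2034-07-28, 2034-08-01, 2034-08-04

The gap pattern 3, 4, 3, 4 repeats every 2 events.
These are the Tuesdays and Fridays of each week.
Next Friday: 2034-07-28.
Next Tuesday: 2034-08-01.
Next Friday: 2034-08-04.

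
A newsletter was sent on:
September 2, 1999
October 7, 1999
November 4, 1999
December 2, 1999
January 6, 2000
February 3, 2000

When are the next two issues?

March 2, 2000; April 6, 2000

These are Thursdays at 28- or 35-day spacing (35, 28, 28, 35, 28).
The pattern: 1st Thursday of the month.
March 2000 — 1st Thursday is March 2, 2000.
April 2000 — 1st Thursday is April 6, 2000.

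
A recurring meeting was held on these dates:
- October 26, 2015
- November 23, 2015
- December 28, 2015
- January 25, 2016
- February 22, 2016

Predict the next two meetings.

March 28, 2016; April 25, 2016

All dates are Mondays, 28, 35, 28, 28 days apart.
Specifically, the 4th Monday of each month.
March 2016 — 4th Monday is March 28, 2016.
4th Monday of April 2016: April 25, 2016.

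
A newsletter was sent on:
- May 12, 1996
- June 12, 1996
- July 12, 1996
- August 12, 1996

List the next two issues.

Gaps: 31, 30, 31 days — not constant. Every event is on the 12th of the month.
Pattern: the 12th of each month.
September 1996: September 12, 1996.
Next: October 1996 → October 12, 1996.

September 12, 1996; October 12, 1996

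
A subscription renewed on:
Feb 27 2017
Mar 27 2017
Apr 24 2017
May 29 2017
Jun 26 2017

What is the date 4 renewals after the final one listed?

These are Mondays with 28, 28, 35, 28-day gaps.
Each is the final Monday of its month — May 29 2017 is past the 28th, so '4th Monday' doesn't fit.
Last Monday of July 2017: Jul 31 2017.
August 2017 ends with Monday Aug 28 2017.
Last Monday of September 2017: Sep 25 2017.
Last Monday of October 2017: Oct 30 2017.

Oct 30 2017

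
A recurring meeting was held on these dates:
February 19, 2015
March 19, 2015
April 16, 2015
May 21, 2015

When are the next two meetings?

June 18, 2015; July 16, 2015

All dates are Thursdays, 28, 28, 35 days apart.
Specifically, the 3rd Thursday of each month.
June 2015 — 3rd Thursday is June 18, 2015.
July 2015 — 3rd Thursday is July 16, 2015.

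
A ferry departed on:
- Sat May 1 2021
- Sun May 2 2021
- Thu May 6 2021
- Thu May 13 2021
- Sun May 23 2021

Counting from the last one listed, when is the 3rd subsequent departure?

Sat Jul 10 2021

Intervals are 1, 4, 7, 10 days — an arithmetic progression with common difference 3.
Next gap: 13 days. Sun May 23 2021 + 13 days = Sat Jun 5 2021.
Next gap: 16 days. Sat Jun 5 2021 + 16 days = Mon Jun 21 2021.
Next gap: 19 days. Mon Jun 21 2021 + 19 days = Sat Jul 10 2021.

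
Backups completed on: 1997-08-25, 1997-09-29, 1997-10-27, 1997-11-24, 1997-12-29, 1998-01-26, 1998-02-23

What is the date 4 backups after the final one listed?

These are Mondays with 35, 28, 28, 35, 28, 28-day gaps.
Each is the final Monday of its month — 1997-09-29 is past the 28th, so '4th Monday' doesn't fit.
March 1998 ends with Monday 1998-03-30.
April 1998 ends with Monday 1998-04-27.
May 1998 ends with Monday 1998-05-25.
June 1998 ends with Monday 1998-06-29.

1998-06-29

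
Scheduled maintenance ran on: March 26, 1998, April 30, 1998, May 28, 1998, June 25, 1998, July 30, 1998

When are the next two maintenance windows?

These are Thursdays with 35, 28, 28, 35-day gaps.
Each is the final Thursday of its month — April 30, 1998 is past the 28th, so '4th Thursday' doesn't fit.
August 1998 ends with Thursday August 27, 1998.
Last Thursday of September 1998: September 24, 1998.

August 27, 1998; September 24, 1998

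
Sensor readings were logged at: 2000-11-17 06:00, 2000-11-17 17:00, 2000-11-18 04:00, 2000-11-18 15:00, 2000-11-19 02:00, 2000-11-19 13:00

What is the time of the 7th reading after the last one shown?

2000-11-22 18:00

Spacing: 11, 11, 11, 11, 11 h — constant 11 h.
2000-11-19 13:00 + 11 h = 2000-11-20 00:00.
2000-11-20 00:00 + 11 h = 2000-11-20 11:00.
2000-11-20 11:00 + 11 h = 2000-11-20 22:00.
2000-11-20 22:00 + 11 h = 2000-11-21 09:00.
2000-11-21 09:00 + 11 h = 2000-11-21 20:00.
2000-11-21 20:00 + 11 h = 2000-11-22 07:00.
2000-11-22 07:00 + 11 h = 2000-11-22 18:00.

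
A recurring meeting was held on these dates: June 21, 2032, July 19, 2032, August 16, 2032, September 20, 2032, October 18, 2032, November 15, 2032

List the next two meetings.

All dates are Mondays, 28, 28, 35, 28, 28 days apart.
Specifically, the 3rd Monday of each month.
December 2032 — 3rd Monday is December 20, 2032.
January 2033 — 3rd Monday is January 17, 2033.

December 20, 2032; January 17, 2033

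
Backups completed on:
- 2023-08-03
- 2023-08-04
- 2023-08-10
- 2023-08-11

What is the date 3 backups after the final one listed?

2023-08-24

Every event lands on a Thursday or Friday (gaps cycle 1, 6, 1).
So the schedule is: every Thursday and Friday.
The following Thursday is 2023-08-17.
The following Friday is 2023-08-18.
Next Thursday: 2023-08-24.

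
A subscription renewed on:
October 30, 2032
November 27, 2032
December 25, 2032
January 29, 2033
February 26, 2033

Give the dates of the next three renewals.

Every date is a Saturday; gaps 28, 28, 35, 28 days.
Each is the last Saturday of its month (at least one falls on the 29th or later, ruling out '4th Saturday').
March 2033 ends with Saturday March 26, 2033.
April 2033 ends with Saturday April 30, 2033.
May 2033 ends with Saturday May 28, 2033.

March 26, 2033; April 30, 2033; May 28, 2033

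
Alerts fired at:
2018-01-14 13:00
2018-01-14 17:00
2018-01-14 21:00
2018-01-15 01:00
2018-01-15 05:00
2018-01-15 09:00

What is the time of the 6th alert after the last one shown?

2018-01-16 09:00

Spacing: 4, 4, 4, 4, 4 h — constant 4 h.
2018-01-15 09:00 + 4 h = 2018-01-15 13:00.
2018-01-15 13:00 + 4 h = 2018-01-15 17:00.
2018-01-15 17:00 + 4 h = 2018-01-15 21:00.
2018-01-15 21:00 + 4 h = 2018-01-16 01:00.
2018-01-16 01:00 + 4 h = 2018-01-16 05:00.
2018-01-16 05:00 + 4 h = 2018-01-16 09:00.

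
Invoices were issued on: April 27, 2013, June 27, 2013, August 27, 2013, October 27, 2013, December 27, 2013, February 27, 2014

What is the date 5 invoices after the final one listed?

December 27, 2014

Gaps: 61, 61, 61, 61, 62 days — not constant. Every event is on the 27th of the month.
Pattern: the 27th of every 2 months.
April 2014: April 27, 2014.
Next: June 2014 → June 27, 2014.
August 2014: August 27, 2014.
October 2014: October 27, 2014.
December 2014: December 27, 2014.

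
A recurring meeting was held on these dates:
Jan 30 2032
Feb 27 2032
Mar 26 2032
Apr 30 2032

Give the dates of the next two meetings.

These are Fridays with 28, 28, 35-day gaps.
Each is the final Friday of its month — Jan 30 2032 is past the 28th, so '4th Friday' doesn't fit.
Last Friday of May 2032: May 28 2032.
June 2032 ends with Friday Jun 25 2032.

May 28 2032, Jun 25 2032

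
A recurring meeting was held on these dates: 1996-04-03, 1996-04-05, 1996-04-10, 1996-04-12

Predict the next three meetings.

Every event lands on a Wednesday or Friday (gaps cycle 2, 5, 2).
So the schedule is: every Wednesday and Friday.
The following Wednesday is 1996-04-17.
Next Friday: 1996-04-19.
The following Wednesday is 1996-04-24.

1996-04-17, 1996-04-19, 1996-04-24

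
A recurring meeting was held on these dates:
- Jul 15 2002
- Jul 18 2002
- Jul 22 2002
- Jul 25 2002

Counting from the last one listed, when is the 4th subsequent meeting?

Aug 8 2002

Gaps: 3, 4, 3 days — not constant, but cyclic with period 2.
The events fall on every Monday and Thursday.
Next Monday: Jul 29 2002.
Next Thursday: Aug 1 2002.
The following Monday is Aug 5 2002.
The following Thursday is Aug 8 2002.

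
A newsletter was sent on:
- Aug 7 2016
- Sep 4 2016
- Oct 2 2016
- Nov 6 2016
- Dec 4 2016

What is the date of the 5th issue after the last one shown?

All dates are Sundays, 28, 28, 35, 28 days apart.
Specifically, the 1st Sunday of each month.
January 2017 — 1st Sunday is Jan 1 2017.
February 2017 — 1st Sunday is Feb 5 2017.
March 2017 — 1st Sunday is Mar 5 2017.
1st Sunday of April 2017: Apr 2 2017.
1st Sunday of May 2017: May 7 2017.

May 7 2017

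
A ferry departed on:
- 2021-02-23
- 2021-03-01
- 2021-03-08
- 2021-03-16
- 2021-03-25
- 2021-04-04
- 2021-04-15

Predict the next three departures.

Gaps: 6, 7, 8, 9, 10, 11 days — each gap is 1 larger than the previous one.
Next gap: 12 days. 2021-04-15 + 12 days = 2021-04-27.
Next gap: 13 days. 2021-04-27 + 13 days = 2021-05-10.
Next gap: 14 days. 2021-05-10 + 14 days = 2021-05-24.

2021-04-27, 2021-05-10, 2021-05-24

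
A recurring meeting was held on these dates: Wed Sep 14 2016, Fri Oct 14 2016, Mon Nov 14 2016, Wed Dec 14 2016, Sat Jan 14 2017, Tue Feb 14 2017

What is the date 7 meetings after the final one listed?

Thu Sep 14 2017

Each date is the 14th; the gaps (30, 31, 30, 31, 31) track the month lengths.
The rule is the 14th of each month.
Next: March 2017 → Tue Mar 14 2017.
April 2017: Fri Apr 14 2017.
May 2017: Sun May 14 2017.
Next: June 2017 → Wed Jun 14 2017.
July 2017: Fri Jul 14 2017.
Next: August 2017 → Mon Aug 14 2017.
Next: September 2017 → Thu Sep 14 2017.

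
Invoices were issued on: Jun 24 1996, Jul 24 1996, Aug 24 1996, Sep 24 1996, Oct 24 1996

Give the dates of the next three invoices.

Each date is the 24th; the gaps (30, 31, 31, 30) track the month lengths.
The rule is the 24th of each month.
Next: November 1996 → Nov 24 1996.
December 1996: Dec 24 1996.
Next: January 1997 → Jan 24 1997.

Nov 24 1996, Dec 24 1996, Jan 24 1997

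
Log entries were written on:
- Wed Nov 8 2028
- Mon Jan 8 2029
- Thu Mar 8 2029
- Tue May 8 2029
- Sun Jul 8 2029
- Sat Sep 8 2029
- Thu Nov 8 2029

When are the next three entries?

Tue Jan 8 2030, Fri Mar 8 2030, Wed May 8 2030

The day-of-month is always 8 (61, 59, 61, 61, 62, 61 days between events).
So this recurs on the 8th of every 2 months.
Next: January 2030 → Tue Jan 8 2030.
Next: March 2030 → Fri Mar 8 2030.
May 2030: Wed May 8 2030.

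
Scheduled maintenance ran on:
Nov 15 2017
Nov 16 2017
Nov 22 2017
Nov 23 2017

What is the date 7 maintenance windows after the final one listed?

Dec 20 2017

Gaps: 1, 6, 1 days — not constant, but cyclic with period 2.
The events fall on every Wednesday and Thursday.
The following Wednesday is Nov 29 2017.
The following Thursday is Nov 30 2017.
Next Wednesday: Dec 6 2017.
The following Thursday is Dec 7 2017.
Next Wednesday: Dec 13 2017.
The following Thursday is Dec 14 2017.
The following Wednesday is Dec 20 2017.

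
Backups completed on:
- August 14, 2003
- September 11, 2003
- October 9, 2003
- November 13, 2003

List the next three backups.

December 11, 2003; January 8, 2004; February 12, 2004

All dates are Thursdays, 28, 28, 35 days apart.
Specifically, the 2nd Thursday of each month.
2nd Thursday of December 2003: December 11, 2003.
January 2004 — 2nd Thursday is January 8, 2004.
2nd Thursday of February 2004: February 12, 2004.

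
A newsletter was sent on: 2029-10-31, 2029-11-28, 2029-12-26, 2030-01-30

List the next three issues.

All Wednesdays; the gaps (28, 28, 35) vary with month length.
This is the last Wednesday of each month.
February 2030 ends with Wednesday 2030-02-27.
March 2030 ends with Wednesday 2030-03-27.
April 2030 ends with Wednesday 2030-04-24.

2030-02-27, 2030-03-27, 2030-04-24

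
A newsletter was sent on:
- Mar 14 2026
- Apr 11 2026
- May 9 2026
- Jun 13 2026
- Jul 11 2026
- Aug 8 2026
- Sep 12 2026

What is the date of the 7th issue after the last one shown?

These are Saturdays at 28- or 35-day spacing (28, 28, 35, 28, 28, 35).
The pattern: 2nd Saturday of the month.
October 2026 — 2nd Saturday is Oct 10 2026.
2nd Saturday of November 2026: Nov 14 2026.
2nd Saturday of December 2026: Dec 12 2026.
January 2027 — 2nd Saturday is Jan 9 2027.
2nd Saturday of February 2027: Feb 13 2027.
2nd Saturday of March 2027: Mar 13 2027.
2nd Saturday of April 2027: Apr 10 2027.

Apr 10 2027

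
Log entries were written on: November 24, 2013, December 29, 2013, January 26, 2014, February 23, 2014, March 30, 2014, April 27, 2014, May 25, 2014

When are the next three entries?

All Sundays; the gaps (35, 28, 28, 35, 28, 28) vary with month length.
This is the last Sunday of each month.
Last Sunday of June 2014: June 29, 2014.
July 2014 ends with Sunday July 27, 2014.
August 2014 ends with Sunday August 31, 2014.

June 29, 2014; July 27, 2014; August 31, 2014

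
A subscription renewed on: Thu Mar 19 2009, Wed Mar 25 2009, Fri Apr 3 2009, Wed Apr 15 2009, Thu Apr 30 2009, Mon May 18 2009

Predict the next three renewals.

Intervals are 6, 9, 12, 15, 18 days — an arithmetic progression with common difference 3.
Next gap: 21 days. Mon May 18 2009 + 21 days = Mon Jun 8 2009.
Next gap: 24 days. Mon Jun 8 2009 + 24 days = Thu Jul 2 2009.
Next gap: 27 days. Thu Jul 2 2009 + 27 days = Wed Jul 29 2009.

Mon Jun 8 2009, Thu Jul 2 2009, Wed Jul 29 2009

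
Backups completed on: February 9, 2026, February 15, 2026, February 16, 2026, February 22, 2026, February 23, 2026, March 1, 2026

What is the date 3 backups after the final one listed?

Every event lands on a Monday or Sunday (gaps cycle 6, 1, 6, 1, 6).
So the schedule is: every Monday and Sunday.
The following Monday is March 2, 2026.
The following Sunday is March 8, 2026.
Next Monday: March 9, 2026.

March 9, 2026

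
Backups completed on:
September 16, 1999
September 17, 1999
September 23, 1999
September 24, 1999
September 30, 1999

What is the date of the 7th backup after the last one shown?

The gap pattern 1, 6, 1, 6 repeats every 2 events.
These are the Thursdays and Fridays of each week.
The following Friday is October 1, 1999.
Next Thursday: October 7, 1999.
The following Friday is October 8, 1999.
Next Thursday: October 14, 1999.
Next Friday: October 15, 1999.
Next Thursday: October 21, 1999.
Next Friday: October 22, 1999.

October 22, 1999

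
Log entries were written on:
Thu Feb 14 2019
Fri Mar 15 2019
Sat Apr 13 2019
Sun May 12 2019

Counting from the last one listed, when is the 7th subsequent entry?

The spacing is 29, 29, 29 days — always 29 days.
Sun May 12 2019 + 29 days = Mon Jun 10 2019.
Mon Jun 10 2019 + 29 days = Tue Jul 9 2019.
Tue Jul 9 2019 + 29 days = Wed Aug 7 2019.
Wed Aug 7 2019 + 29 days = Thu Sep 5 2019.
Thu Sep 5 2019 + 29 days = Fri Oct 4 2019.
Fri Oct 4 2019 + 29 days = Sat Nov 2 2019.
Sat Nov 2 2019 + 29 days = Sun Dec 1 2019.

Sun Dec 1 2019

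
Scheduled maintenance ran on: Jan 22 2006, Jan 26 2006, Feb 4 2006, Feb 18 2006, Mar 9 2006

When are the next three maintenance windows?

Apr 2 2006, May 1 2006, Jun 4 2006

The spacing grows by 5 each time: 4, 9, 14, 19 days.
Next gap: 24 days. Mar 9 2006 + 24 days = Apr 2 2006.
Next gap: 29 days. Apr 2 2006 + 29 days = May 1 2006.
Next gap: 34 days. May 1 2006 + 34 days = Jun 4 2006.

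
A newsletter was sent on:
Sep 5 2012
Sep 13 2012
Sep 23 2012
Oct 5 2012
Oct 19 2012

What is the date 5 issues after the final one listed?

Intervals are 8, 10, 12, 14 days — an arithmetic progression with common difference 2.
Next gap: 16 days. Oct 19 2012 + 16 days = Nov 4 2012.
Next gap: 18 days. Nov 4 2012 + 18 days = Nov 22 2012.
Next gap: 20 days. Nov 22 2012 + 20 days = Dec 12 2012.
Next gap: 22 days. Dec 12 2012 + 22 days = Jan 3 2013.
Next gap: 24 days. Jan 3 2013 + 24 days = Jan 27 2013.

Jan 27 2013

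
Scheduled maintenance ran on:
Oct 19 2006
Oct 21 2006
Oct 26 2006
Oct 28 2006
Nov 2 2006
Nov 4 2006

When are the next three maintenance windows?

Nov 9 2006, Nov 11 2006, Nov 16 2006

Every event lands on a Thursday or Saturday (gaps cycle 2, 5, 2, 5, 2).
So the schedule is: every Thursday and Saturday.
The following Thursday is Nov 9 2006.
Next Saturday: Nov 11 2006.
Next Thursday: Nov 16 2006.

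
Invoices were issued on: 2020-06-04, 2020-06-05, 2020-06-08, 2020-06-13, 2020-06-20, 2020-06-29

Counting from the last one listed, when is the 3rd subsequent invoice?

2020-08-07

The spacing grows by 2 each time: 1, 3, 5, 7, 9 days.
Next gap: 11 days. 2020-06-29 + 11 days = 2020-07-10.
Next gap: 13 days. 2020-07-10 + 13 days = 2020-07-23.
Next gap: 15 days. 2020-07-23 + 15 days = 2020-08-07.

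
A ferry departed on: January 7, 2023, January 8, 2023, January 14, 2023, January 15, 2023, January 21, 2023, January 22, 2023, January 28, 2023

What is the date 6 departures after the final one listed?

February 18, 2023

Every event lands on a Saturday or Sunday (gaps cycle 1, 6, 1, 6, 1, 6).
So the schedule is: every Saturday and Sunday.
The following Sunday is January 29, 2023.
The following Saturday is February 4, 2023.
The following Sunday is February 5, 2023.
Next Saturday: February 11, 2023.
Next Sunday: February 12, 2023.
The following Saturday is February 18, 2023.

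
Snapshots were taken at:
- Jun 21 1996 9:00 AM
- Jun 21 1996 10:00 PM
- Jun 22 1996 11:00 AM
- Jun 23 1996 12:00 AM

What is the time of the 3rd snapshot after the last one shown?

Gaps: 13, 13, 13 hours — each event is 13 hours after the previous one.
Jun 23 1996 12:00 AM + 13 h = Jun 23 1996 1:00 PM.
Jun 23 1996 1:00 PM + 13 h = Jun 24 1996 2:00 AM.
Jun 24 1996 2:00 AM + 13 h = Jun 24 1996 3:00 PM.

Jun 24 1996 3:00 PM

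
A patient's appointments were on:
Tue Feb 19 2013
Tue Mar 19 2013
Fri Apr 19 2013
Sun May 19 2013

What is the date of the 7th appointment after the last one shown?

The day-of-month is always 19 (28, 31, 30 days between events).
So this recurs on the 19th of each month.
Next: June 2013 → Wed Jun 19 2013.
July 2013: Fri Jul 19 2013.
August 2013: Mon Aug 19 2013.
Next: September 2013 → Thu Sep 19 2013.
October 2013: Sat Oct 19 2013.
Next: November 2013 → Tue Nov 19 2013.
December 2013: Thu Dec 19 2013.

Thu Dec 19 2013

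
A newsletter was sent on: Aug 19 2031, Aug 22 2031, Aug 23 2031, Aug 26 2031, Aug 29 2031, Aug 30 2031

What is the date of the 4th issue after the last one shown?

The gap pattern 3, 1, 3, 3, 1 repeats every 3 events.
These are the Tuesdays, Fridays and Saturdays of each week.
Next Tuesday: Sep 2 2031.
Next Friday: Sep 5 2031.
The following Saturday is Sep 6 2031.
The following Tuesday is Sep 9 2031.

Sep 9 2031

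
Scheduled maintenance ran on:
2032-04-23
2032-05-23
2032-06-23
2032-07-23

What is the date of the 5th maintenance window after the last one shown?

2032-12-23

The day-of-month is always 23 (30, 31, 30 days between events).
So this recurs on the 23rd of each month.
Next: August 2032 → 2032-08-23.
September 2032: 2032-09-23.
October 2032: 2032-10-23.
Next: November 2032 → 2032-11-23.
December 2032: 2032-12-23.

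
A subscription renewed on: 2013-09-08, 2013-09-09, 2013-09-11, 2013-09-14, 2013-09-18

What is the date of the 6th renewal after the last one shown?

Gaps: 1, 2, 3, 4 days — each gap is 1 larger than the previous one.
Next gap: 5 days. 2013-09-18 + 5 days = 2013-09-23.
Next gap: 6 days. 2013-09-23 + 6 days = 2013-09-29.
Next gap: 7 days. 2013-09-29 + 7 days = 2013-10-06.
Next gap: 8 days. 2013-10-06 + 8 days = 2013-10-14.
Next gap: 9 days. 2013-10-14 + 9 days = 2013-10-23.
Next gap: 10 days. 2013-10-23 + 10 days = 2013-11-02.

2013-11-02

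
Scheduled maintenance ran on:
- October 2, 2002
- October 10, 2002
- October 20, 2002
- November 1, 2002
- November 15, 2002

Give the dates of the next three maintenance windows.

The spacing grows by 2 each time: 8, 10, 12, 14 days.
Next gap: 16 days. November 15, 2002 + 16 days = December 1, 2002.
Next gap: 18 days. December 1, 2002 + 18 days = December 19, 2002.
Next gap: 20 days. December 19, 2002 + 20 days = January 8, 2003.

December 1, 2002; December 19, 2002; January 8, 2003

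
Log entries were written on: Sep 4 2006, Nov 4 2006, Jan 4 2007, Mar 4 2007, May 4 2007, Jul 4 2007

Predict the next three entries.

Sep 4 2007, Nov 4 2007, Jan 4 2008

The day-of-month is always 4 (61, 61, 59, 61, 61 days between events).
So this recurs on the 4th of every 2 months.
Next: September 2007 → Sep 4 2007.
Next: November 2007 → Nov 4 2007.
January 2008: Jan 4 2008.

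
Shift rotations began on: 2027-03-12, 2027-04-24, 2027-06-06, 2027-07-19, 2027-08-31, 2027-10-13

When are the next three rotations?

Every event comes 43 days after the last (43, 43, 43, 43, 43).
2027-10-13 + 43 days = 2027-11-25.
2027-11-25 + 43 days = 2028-01-07.
2028-01-07 + 43 days = 2028-02-19.

2027-11-25, 2028-01-07, 2028-02-19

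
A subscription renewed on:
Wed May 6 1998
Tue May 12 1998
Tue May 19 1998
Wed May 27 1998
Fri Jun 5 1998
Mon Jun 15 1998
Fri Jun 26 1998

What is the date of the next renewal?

Wed Jul 8 1998

The spacing grows by 1 each time: 6, 7, 8, 9, 10, 11 days.
Next gap: 12 days. Fri Jun 26 1998 + 12 days = Wed Jul 8 1998.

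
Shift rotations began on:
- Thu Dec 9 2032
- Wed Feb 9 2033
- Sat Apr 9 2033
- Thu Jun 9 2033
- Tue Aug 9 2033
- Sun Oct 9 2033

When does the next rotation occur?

The day-of-month is always 9 (62, 59, 61, 61, 61 days between events).
So this recurs on the 9th of every 2 months.
December 2033: Fri Dec 9 2033.

Fri Dec 9 2033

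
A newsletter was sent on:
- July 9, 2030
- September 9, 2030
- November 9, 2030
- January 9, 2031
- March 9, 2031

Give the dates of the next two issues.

May 9, 2031; July 9, 2031

The day-of-month is always 9 (62, 61, 61, 59 days between events).
So this recurs on the 9th of every 2 months.
Next: May 2031 → May 9, 2031.
Next: July 2031 → July 9, 2031.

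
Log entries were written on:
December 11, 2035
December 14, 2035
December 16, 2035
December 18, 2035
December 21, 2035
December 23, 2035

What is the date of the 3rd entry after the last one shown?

December 30, 2035

The gap pattern 3, 2, 2, 3, 2 repeats every 3 events.
These are the Tuesdays, Fridays and Sundays of each week.
The following Tuesday is December 25, 2035.
Next Friday: December 28, 2035.
Next Sunday: December 30, 2035.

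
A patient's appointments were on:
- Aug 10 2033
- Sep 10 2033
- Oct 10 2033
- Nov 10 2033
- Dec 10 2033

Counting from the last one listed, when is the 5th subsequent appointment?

Each date is the 10th; the gaps (31, 30, 31, 30) track the month lengths.
The rule is the 10th of each month.
Next: January 2034 → Jan 10 2034.
Next: February 2034 → Feb 10 2034.
Next: March 2034 → Mar 10 2034.
April 2034: Apr 10 2034.
Next: May 2034 → May 10 2034.

May 10 2034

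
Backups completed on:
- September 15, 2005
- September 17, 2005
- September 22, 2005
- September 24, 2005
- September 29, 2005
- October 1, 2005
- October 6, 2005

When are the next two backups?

Every event lands on a Thursday or Saturday (gaps cycle 2, 5, 2, 5, 2, 5).
So the schedule is: every Thursday and Saturday.
Next Saturday: October 8, 2005.
Next Thursday: October 13, 2005.

October 8, 2005; October 13, 2005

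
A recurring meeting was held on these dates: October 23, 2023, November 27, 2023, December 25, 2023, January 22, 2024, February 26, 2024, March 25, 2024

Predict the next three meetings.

April 22, 2024; May 27, 2024; June 24, 2024

Gaps: 35, 28, 28, 35, 28 days — a mix of 28 and 35. Every date is a Monday.
Each is the 4th Monday of its month.
April 2024 — 4th Monday is April 22, 2024.
May 2024 — 4th Monday is May 27, 2024.
June 2024 — 4th Monday is June 24, 2024.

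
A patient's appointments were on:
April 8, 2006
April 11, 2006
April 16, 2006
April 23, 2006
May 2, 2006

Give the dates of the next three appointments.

The spacing grows by 2 each time: 3, 5, 7, 9 days.
Next gap: 11 days. May 2, 2006 + 11 days = May 13, 2006.
Next gap: 13 days. May 13, 2006 + 13 days = May 26, 2006.
Next gap: 15 days. May 26, 2006 + 15 days = June 10, 2006.

May 13, 2006; May 26, 2006; June 10, 2006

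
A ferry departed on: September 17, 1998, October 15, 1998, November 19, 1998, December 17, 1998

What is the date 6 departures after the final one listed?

Gaps: 28, 35, 28 days — a mix of 28 and 35. Every date is a Thursday.
Each is the 3rd Thursday of its month.
January 1999 — 3rd Thursday is January 21, 1999.
February 1999 — 3rd Thursday is February 18, 1999.
3rd Thursday of March 1999: March 18, 1999.
April 1999 — 3rd Thursday is April 15, 1999.
3rd Thursday of May 1999: May 20, 1999.
June 1999 — 3rd Thursday is June 17, 1999.

June 17, 1999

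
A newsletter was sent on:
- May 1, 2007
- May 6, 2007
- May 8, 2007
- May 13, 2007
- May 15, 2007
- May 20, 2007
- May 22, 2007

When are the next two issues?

May 27, 2007; May 29, 2007

Every event lands on a Tuesday or Sunday (gaps cycle 5, 2, 5, 2, 5, 2).
So the schedule is: every Tuesday and Sunday.
Next Sunday: May 27, 2007.
Next Tuesday: May 29, 2007.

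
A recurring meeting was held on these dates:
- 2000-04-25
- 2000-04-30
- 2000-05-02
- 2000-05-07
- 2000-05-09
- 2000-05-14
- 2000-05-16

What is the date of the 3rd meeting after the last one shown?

Every event lands on a Tuesday or Sunday (gaps cycle 5, 2, 5, 2, 5, 2).
So the schedule is: every Tuesday and Sunday.
The following Sunday is 2000-05-21.
Next Tuesday: 2000-05-23.
The following Sunday is 2000-05-28.

2000-05-28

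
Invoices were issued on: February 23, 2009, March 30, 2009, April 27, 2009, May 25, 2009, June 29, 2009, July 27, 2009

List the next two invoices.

August 31, 2009; September 28, 2009

Every date is a Monday; gaps 35, 28, 28, 35, 28 days.
Each is the last Monday of its month (at least one falls on the 29th or later, ruling out '4th Monday').
Last Monday of August 2009: August 31, 2009.
September 2009 ends with Monday September 28, 2009.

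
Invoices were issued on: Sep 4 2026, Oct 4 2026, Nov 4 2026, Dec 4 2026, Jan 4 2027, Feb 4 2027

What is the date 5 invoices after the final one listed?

The day-of-month is always 4 (30, 31, 30, 31, 31 days between events).
So this recurs on the 4th of each month.
March 2027: Mar 4 2027.
April 2027: Apr 4 2027.
May 2027: May 4 2027.
June 2027: Jun 4 2027.
Next: July 2027 → Jul 4 2027.

Jul 4 2027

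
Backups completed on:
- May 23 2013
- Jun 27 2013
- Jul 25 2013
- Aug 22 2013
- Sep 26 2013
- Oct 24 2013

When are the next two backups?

Gaps: 35, 28, 28, 35, 28 days — a mix of 28 and 35. Every date is a Thursday.
Each is the 4th Thursday of its month.
4th Thursday of November 2013: Nov 28 2013.
4th Thursday of December 2013: Dec 26 2013.

Nov 28 2013, Dec 26 2013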